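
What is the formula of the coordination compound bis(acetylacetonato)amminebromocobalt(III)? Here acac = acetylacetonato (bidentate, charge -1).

Ligands: 2 acetylacetonato (acac, -1), 1 bromo (Br, -1), 1 ammine (NH3, neutral). Ligand charge sum = -3.
With Co in oxidation state +3, the complex ion is [Co...].

[Co(acac)2Br(NH3)]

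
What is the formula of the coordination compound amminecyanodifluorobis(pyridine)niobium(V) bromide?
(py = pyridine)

Ligands: 1 ammine (NH3, neutral), 1 cyano (CN, -1), 2 pyridine (py, neutral), 2 fluoro (F, -1). Ligand charge sum = -3.
With Nb in oxidation state +5, the complex ion is [Nb...]^2+.
Charge balance with bromide (-1) requires 1 complex ion per 2 bromide.

[Nb(CN)F2(NH3)(py)2]Br2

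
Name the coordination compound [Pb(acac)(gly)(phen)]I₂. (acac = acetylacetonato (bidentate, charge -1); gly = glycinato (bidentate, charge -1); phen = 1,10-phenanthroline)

(acetylacetonato)(glycinato)(1,10-phenanthroline)lead(IV) iodide

The 2 iodide counter-ions carry a total charge of -2, so each complex ion is 2+.
Ligand charges: 1×acetylacetonato (-1 each), 1×glycinato (-1 each), 1×1,10-phenanthroline (neutral); total -2. So Pb + (-2) = 2+, giving Pb = +4.
Ligands are named alphabetically: acetylacetonato before glycinato before phenanthroline.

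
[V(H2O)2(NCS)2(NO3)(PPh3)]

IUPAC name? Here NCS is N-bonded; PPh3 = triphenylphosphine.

diaquadiisothiocyanatonitrato(triphenylphosphine)vanadium(III)

There is no counter-ion, so the complex is neutral overall.
Ligand charges: 1×nitrato (-1 each), 2×aqua (neutral), 2×isothiocyanato (-1 each), 1×triphenylphosphine (neutral); total -3. So V + (-3) = 0, giving V = +3.
Ligands are named alphabetically: aqua before isothiocyanato before nitrato before triphenylphosphine.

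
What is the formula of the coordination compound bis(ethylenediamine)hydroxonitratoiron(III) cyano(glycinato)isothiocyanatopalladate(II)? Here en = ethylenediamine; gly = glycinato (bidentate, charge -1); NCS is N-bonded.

Cation [Fe…]: ligand charges -2, Fe(III) ⇒ ion charge 1+.
Anion [Pd…]: ligand charges -3, Pd(II) ⇒ ion charge 1−.
One 1+ cation balances one 1− anion.

[Fe(en)2(NO3)(OH)][Pd(CN)(gly)(NCS)]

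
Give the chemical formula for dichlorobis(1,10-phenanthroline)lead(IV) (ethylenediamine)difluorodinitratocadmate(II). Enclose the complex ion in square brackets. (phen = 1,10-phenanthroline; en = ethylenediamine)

Cation [Pb…]: ligand charges -2, Pb(IV) ⇒ ion charge 2+.
Anion [Cd…]: ligand charges -4, Cd(II) ⇒ ion charge 2−.
One 2+ cation balances one 2− anion.

[PbCl2(phen)2][Cd(en)F2(NO3)2]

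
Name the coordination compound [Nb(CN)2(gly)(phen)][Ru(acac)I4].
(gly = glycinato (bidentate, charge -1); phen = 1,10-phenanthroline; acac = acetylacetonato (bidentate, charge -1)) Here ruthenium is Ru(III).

Both ions are complex: the cation is named first with the plain metal name, the anion second with the -ate form; each ion's ligands are alphabetised independently.
Ru is given as +3; the anion's ligand charges sum to -5, so the complex anion is 2−.
A 1:1 salt means the cation carries the equal and opposite charge, 2+.
Cation: ligand charges sum to -3; for the ion to be 2+, Nb = +5.

dicyano(glycinato)(1,10-phenanthroline)niobium(V) (acetylacetonato)tetraiodoruthenate(III)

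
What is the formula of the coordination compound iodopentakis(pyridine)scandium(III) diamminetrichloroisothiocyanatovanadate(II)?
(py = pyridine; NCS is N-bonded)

Cation [Sc…]: ligand charges -1, Sc(III) ⇒ ion charge 2+.
Anion [V…]: ligand charges -4, V(II) ⇒ ion charge 2−.

[ScI(py)5][VCl3(NCS)(NH3)2]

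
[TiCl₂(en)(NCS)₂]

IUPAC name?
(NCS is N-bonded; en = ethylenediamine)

dichloro(ethylenediamine)diisothiocyanatotitanium(IV)

There is no counter-ion, so the complex is neutral overall.
Ligand charges: 2×isothiocyanato (-1 each), 1×ethylenediamine (neutral), 2×chloro (-1 each); total -4. So Ti + (-4) = 0, giving Ti = +4.
Ligands are named alphabetically: chloro before ethylenediamine before isothiocyanato.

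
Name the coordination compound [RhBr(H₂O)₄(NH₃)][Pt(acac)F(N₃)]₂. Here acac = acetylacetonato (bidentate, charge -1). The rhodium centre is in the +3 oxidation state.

Rh is given as +3; the cation's ligand charges sum to -1, so the complex cation is 2+.
With 2 anions per cation, each anion must be 2/2 = 1−.
Anion: ligand charges sum to -3; for the ion to be 1−, Pt = +2.

amminetetraaquabromorhodium(III) (acetylacetonato)azidofluoroplatinate(II)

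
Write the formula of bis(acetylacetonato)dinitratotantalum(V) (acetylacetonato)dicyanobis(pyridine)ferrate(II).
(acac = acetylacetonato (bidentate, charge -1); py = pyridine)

[Ta(acac)2(NO3)2][Fe(acac)(CN)2(py)2]

Cation [Ta…]: ligand charges -4, Ta(V) ⇒ ion charge 1+.
Anion [Fe…]: ligand charges -3, Fe(II) ⇒ ion charge 1−.
One 1+ cation balances one 1− anion.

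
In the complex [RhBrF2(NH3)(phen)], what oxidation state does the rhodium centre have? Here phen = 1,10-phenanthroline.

No counter-ion: the bracketed complex is neutral.
Ligand charges: 1×NH3 neutral; 1×phen neutral; 2×F = -2; 1×Br = -1; sum -3.
Rh + (-3) = 0 ⇒ Rh is +3.

+3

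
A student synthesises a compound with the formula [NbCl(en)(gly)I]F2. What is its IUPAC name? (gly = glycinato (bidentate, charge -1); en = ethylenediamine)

The 2 fluoride counter-ions carry a total charge of -2, so each complex ion is 2+.
Ligand charges: 1×chloro (-1 each), 1×iodo (-1 each), 1×glycinato (-1 each), 1×ethylenediamine (neutral); total -3. So Nb + (-3) = 2+, giving Nb = +5.
Ligands are named alphabetically: chloro before ethylenediamine before glycinato before iodo.

chloro(ethylenediamine)(glycinato)iodoniobium(V) fluoride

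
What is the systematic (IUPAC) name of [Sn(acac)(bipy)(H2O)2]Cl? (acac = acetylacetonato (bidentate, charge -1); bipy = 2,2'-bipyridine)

(acetylacetonato)diaqua(2,2'-bipyridine)tin(II) chloride

The 1 chloride counter-ion carries a total charge of -1, so each complex ion is 1+.
Ligand charges: 1×acetylacetonato (-1 each), 1×2,2'-bipyridine (neutral), 2×aqua (neutral); total -1. So Sn + (-1) = 1+, giving Sn = +2.
Ligands are named alphabetically: acetylacetonato before aqua before bipyridine.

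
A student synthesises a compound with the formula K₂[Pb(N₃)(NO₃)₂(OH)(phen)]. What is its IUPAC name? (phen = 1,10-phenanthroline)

The 2 potassium counter-ions carry a total charge of +2, so each complex ion is 2−.
Ligand charges: 1×1,10-phenanthroline (neutral), 1×azido (-1 each), 2×nitrato (-1 each), 1×hydroxo (-1 each); total -4. So Pb + (-4) = 2−, giving Pb = +2.
Ligands are named alphabetically: azido before hydroxo before nitrato before phenanthroline.
The complex ion is anionic, so lead takes the -ate form plumbate(II).

potassium azidohydroxodinitrato(1,10-phenanthroline)plumbate(II)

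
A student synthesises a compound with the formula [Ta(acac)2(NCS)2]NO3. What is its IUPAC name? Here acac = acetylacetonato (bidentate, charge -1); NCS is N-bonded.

The 1 nitrate counter-ion carries a total charge of -1, so each complex ion is 1+.
Ligand charges: 2×acetylacetonato (-1 each), 2×isothiocyanato (-1 each); total -4. So Ta + (-4) = 1+, giving Ta = +5.
Ligands are named alphabetically: acetylacetonato before isothiocyanato.

bis(acetylacetonato)diisothiocyanatotantalum(V) nitrate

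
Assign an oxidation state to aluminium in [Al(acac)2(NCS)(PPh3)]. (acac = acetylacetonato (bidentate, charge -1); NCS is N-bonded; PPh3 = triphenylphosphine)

No counter-ion: the bracketed complex is neutral.
Ligand charges: 2×acac = -2; 1×NCS = -1; 1×PPh3 neutral; sum -3.
Al + (-3) = 0 ⇒ Al is +3.

+3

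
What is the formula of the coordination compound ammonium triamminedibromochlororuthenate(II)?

NH4[RuBr2Cl(NH3)3]

Ligands: 3 ammine (NH3, neutral), 2 bromo (Br, -1), 1 chloro (Cl, -1). Ligand charge sum = -3.
With Ru in oxidation state +2, the complex ion is [Ru...]^1−.
Charge balance with ammonium (+1) requires 1 complex ion per 1 ammonium.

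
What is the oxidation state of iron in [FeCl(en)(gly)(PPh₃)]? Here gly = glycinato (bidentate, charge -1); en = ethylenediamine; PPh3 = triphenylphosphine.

+2

No counter-ion: the bracketed complex is neutral.
Ligand charges: 1×Cl = -1; 1×gly = -1; 1×en neutral; 1×PPh3 neutral; sum -2.
Fe + (-2) = 0 ⇒ Fe is +2.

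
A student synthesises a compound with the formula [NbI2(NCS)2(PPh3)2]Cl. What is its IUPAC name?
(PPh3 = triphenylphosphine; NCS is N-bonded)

diiododiisothiocyanatobis(triphenylphosphine)niobium(V) chloride

The 1 chloride counter-ion carries a total charge of -1, so each complex ion is 1+.
Ligand charges: 2×triphenylphosphine (neutral), 2×isothiocyanato (-1 each), 2×iodo (-1 each); total -4. So Nb + (-4) = 1+, giving Nb = +5.
Ligands are named alphabetically: iodo before isothiocyanato before triphenylphosphine.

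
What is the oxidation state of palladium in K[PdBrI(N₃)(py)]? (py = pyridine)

+2

1 potassium outside the brackets (+1 each) → the complex ion is 1−.
Ligand charges: 1×N3 = -1; 1×Br = -1; 1×py neutral; 1×I = -1; sum -3.
Pd + (-3) = 1− ⇒ Pd is +2.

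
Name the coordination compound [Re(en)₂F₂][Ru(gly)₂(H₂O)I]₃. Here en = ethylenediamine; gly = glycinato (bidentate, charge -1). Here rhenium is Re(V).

bis(ethylenediamine)difluororhenium(V) aquabis(glycinato)iodoruthenate(II)

Both ions are complex: the cation is named first with the plain metal name, the anion second with the -ate form; each ion's ligands are alphabetised independently.
Re is given as +5; the cation's ligand charges sum to -2, so the complex cation is 3+.
With 3 anions per cation, each anion must be 3/3 = 1−.
Anion: ligand charges sum to -3; for the ion to be 1−, Ru = +2.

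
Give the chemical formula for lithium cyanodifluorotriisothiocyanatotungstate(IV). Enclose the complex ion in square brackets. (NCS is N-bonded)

Li2[W(CN)F2(NCS)3]

Ligands: 2 fluoro (F, -1), 1 cyano (CN, -1), 3 isothiocyanato (NCS, -1). Ligand charge sum = -6.
With W in oxidation state +4, the complex ion is [W...]^2−.
Charge balance with lithium (+1) requires 1 complex ion per 2 lithium.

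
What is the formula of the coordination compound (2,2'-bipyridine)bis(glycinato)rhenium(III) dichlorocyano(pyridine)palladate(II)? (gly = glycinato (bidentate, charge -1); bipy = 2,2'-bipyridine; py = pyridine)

Cation [Re…]: ligand charges -2, Re(III) ⇒ ion charge 1+.
Anion [Pd…]: ligand charges -3, Pd(II) ⇒ ion charge 1−.
One 1+ cation balances one 1− anion.

[Re(bipy)(gly)2][PdCl2(CN)(py)]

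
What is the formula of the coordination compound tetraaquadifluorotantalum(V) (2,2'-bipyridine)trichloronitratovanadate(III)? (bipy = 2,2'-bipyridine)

Cation [Ta…]: ligand charges -2, Ta(V) ⇒ ion charge 3+.
Anion [V…]: ligand charges -4, V(III) ⇒ ion charge 1−.

[TaF2(H2O)4][V(bipy)Cl3(NO3)]3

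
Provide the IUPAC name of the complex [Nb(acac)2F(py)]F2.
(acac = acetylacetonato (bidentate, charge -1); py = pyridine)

The 2 fluoride counter-ions carry a total charge of -2, so each complex ion is 2+.
Ligand charges: 1×fluoro (-1 each), 2×acetylacetonato (-1 each), 1×pyridine (neutral); total -3. So Nb + (-3) = 2+, giving Nb = +5.
Ligands are named alphabetically: acetylacetonato before fluoro before pyridine.

bis(acetylacetonato)fluoro(pyridine)niobium(V) fluoride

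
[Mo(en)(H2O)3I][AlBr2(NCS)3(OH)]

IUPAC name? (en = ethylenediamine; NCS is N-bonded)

Aluminium is always +3 in its complexes; the anion's ligand charges sum to -6, so the complex anion is 3−.
A 1:1 salt means the cation carries the equal and opposite charge, 3+.
Cation: ligand charges sum to -1; for the ion to be 3+, Mo = +4.

triaqua(ethylenediamine)iodomolybdenum(IV) dibromohydroxotriisothiocyanatoaluminate(III)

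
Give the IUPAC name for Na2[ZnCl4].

sodium tetrachlorozincate(II)

The 2 sodium counter-ions carry a total charge of +2, so each complex ion is 2−.
Ligand charges: 4×chloro (-1 each); total -4. So Zn + (-4) = 2−, giving Zn = +2.
The complex ion is anionic, so zinc takes the -ate form zincate(II).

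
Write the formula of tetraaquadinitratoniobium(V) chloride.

Ligands: 4 aqua (H2O, neutral), 2 nitrato (NO3, -1). Ligand charge sum = -2.
With Nb in oxidation state +5, the complex ion is [Nb...]^3+.
Charge balance with chloride (-1) requires 1 complex ion per 3 chloride.

[Nb(H2O)4(NO3)2]Cl3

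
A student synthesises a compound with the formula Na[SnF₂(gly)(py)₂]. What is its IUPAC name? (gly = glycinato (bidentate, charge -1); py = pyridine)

sodium difluoro(glycinato)bis(pyridine)stannate(II)

The 1 sodium counter-ion carries a total charge of +1, so each complex ion is 1−.
Ligand charges: 2×fluoro (-1 each), 1×glycinato (-1 each), 2×pyridine (neutral); total -3. So Sn + (-3) = 1−, giving Sn = +2.
The complex ion is anionic, so tin takes the -ate form stannate(II).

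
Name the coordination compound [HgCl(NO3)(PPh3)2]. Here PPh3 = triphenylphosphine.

chloronitratobis(triphenylphosphine)mercury(II)

There is no counter-ion, so the complex is neutral overall.
Ligand charges: 1×chloro (-1 each), 2×triphenylphosphine (neutral), 1×nitrato (-1 each); total -2. So Hg + (-2) = 0, giving Hg = +2.
Ligands are named alphabetically: chloro before nitrato before triphenylphosphine.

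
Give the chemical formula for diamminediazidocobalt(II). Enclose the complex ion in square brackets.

Ligands: 2 ammine (NH3, neutral), 2 azido (N3, -1). Ligand charge sum = -2.
With Co in oxidation state +2, the complex ion is [Co...].

[Co(N3)2(NH3)2]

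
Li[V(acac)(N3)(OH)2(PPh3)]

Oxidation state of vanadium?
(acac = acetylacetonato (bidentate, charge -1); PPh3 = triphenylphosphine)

+3

1 lithium outside the brackets (+1 each) → the complex ion is 1−.
Ligand charges: 1×acac = -1; 2×OH = -2; 1×N3 = -1; 1×PPh3 neutral; sum -4.
V + (-4) = 1− ⇒ V is +3.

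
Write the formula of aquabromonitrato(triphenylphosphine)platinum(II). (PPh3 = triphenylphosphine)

[PtBr(H2O)(NO3)(PPh3)]

Ligands: 1 bromo (Br, -1), 1 triphenylphosphine (PPh3, neutral), 1 nitrato (NO3, -1), 1 aqua (H2O, neutral). Ligand charge sum = -2.
With Pt in oxidation state +2, the complex ion is [Pt...].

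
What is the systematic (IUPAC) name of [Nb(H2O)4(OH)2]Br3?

The 3 bromide counter-ions carry a total charge of -3, so each complex ion is 3+.
Ligand charges: 2×hydroxo (-1 each), 4×aqua (neutral); total -2. So Nb + (-2) = 3+, giving Nb = +5.
Ligands are named alphabetically: aqua before hydroxo.

tetraaquadihydroxoniobium(V) bromide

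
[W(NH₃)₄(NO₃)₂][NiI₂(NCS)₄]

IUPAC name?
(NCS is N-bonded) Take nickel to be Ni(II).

tetraamminedinitratotungsten(VI) diiodotetraisothiocyanatonickelate(II)

Ni is given as +2; the anion's ligand charges sum to -6, so the complex anion is 4−.
A 1:1 salt means the cation carries the equal and opposite charge, 4+.
Cation: ligand charges sum to -2; for the ion to be 4+, W = +6.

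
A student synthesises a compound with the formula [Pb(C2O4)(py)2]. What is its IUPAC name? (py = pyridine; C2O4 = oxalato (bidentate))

oxalatobis(pyridine)lead(II)

There is no counter-ion, so the complex is neutral overall.
Ligand charges: 2×pyridine (neutral), 1×oxalato (-2 each); total -2. So Pb + (-2) = 0, giving Pb = +2.
Ligands are named alphabetically: oxalato before pyridine.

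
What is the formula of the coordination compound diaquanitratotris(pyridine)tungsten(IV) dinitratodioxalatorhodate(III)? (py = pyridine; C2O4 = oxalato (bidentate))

[W(H2O)2(NO3)(py)3][Rh(C2O4)2(NO3)2]

Cation [W…]: ligand charges -1, W(IV) ⇒ ion charge 3+.
Anion [Rh…]: ligand charges -6, Rh(III) ⇒ ion charge 3−.
One 3+ cation balances one 3− anion.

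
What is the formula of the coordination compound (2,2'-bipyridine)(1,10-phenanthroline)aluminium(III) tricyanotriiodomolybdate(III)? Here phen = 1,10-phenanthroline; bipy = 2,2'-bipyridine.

Cation [Al…]: ligand charges 0, Al(III) ⇒ ion charge 3+.
Anion [Mo…]: ligand charges -6, Mo(III) ⇒ ion charge 3−.
One 3+ cation balances one 3− anion.

[Al(bipy)(phen)][Mo(CN)3I3]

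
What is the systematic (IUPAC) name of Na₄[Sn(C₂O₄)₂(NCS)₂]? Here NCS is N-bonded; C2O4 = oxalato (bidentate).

The 4 sodium counter-ions carry a total charge of +4, so each complex ion is 4−.
Ligand charges: 2×isothiocyanato (-1 each), 2×oxalato (-2 each); total -6. So Sn + (-6) = 4−, giving Sn = +2.
The complex ion is anionic, so tin takes the -ate form stannate(II).

sodium diisothiocyanatodioxalatostannate(II)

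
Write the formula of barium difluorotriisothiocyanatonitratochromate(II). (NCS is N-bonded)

Ligands: 2 fluoro (F, -1), 3 isothiocyanato (NCS, -1), 1 nitrato (NO3, -1). Ligand charge sum = -6.
With Cr in oxidation state +2, the complex ion is [Cr...]^4−.
Charge balance with barium (+2) requires 1 complex ion per 2 barium.

Ba2[CrF2(NCS)3(NO3)]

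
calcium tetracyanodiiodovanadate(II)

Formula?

Ca2[V(CN)4I2]

Ligands: 2 iodo (I, -1), 4 cyano (CN, -1). Ligand charge sum = -6.
With V in oxidation state +2, the complex ion is [V...]^4−.
Charge balance with calcium (+2) requires 1 complex ion per 2 calcium.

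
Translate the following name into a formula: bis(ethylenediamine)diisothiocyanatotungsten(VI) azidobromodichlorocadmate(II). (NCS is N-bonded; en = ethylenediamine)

Cation [W…]: ligand charges -2, W(VI) ⇒ ion charge 4+.
Anion [Cd…]: ligand charges -4, Cd(II) ⇒ ion charge 2−.

[W(en)2(NCS)2][CdBrCl2(N3)]2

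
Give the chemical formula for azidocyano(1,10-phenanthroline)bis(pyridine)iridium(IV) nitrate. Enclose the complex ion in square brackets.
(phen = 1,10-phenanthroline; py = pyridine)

Ligands: 1 1,10-phenanthroline (phen, neutral), 1 cyano (CN, -1), 1 azido (N3, -1), 2 pyridine (py, neutral). Ligand charge sum = -2.
With Ir in oxidation state +4, the complex ion is [Ir...]^2+.
Charge balance with nitrate (-1) requires 1 complex ion per 2 nitrate.

[Ir(CN)(N3)(phen)(py)2](NO3)2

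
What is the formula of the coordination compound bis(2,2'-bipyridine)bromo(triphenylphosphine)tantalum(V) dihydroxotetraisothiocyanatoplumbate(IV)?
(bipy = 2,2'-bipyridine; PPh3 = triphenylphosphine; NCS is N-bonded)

[Ta(bipy)2Br(PPh3)][Pb(NCS)4(OH)2]2

Cation [Ta…]: ligand charges -1, Ta(V) ⇒ ion charge 4+.
Anion [Pb…]: ligand charges -6, Pb(IV) ⇒ ion charge 2−.
One 4+ cation requires 2 of the 2− anion.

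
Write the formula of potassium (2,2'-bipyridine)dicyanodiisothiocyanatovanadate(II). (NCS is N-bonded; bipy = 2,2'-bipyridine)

K2[V(bipy)(CN)2(NCS)2]

Ligands: 2 isothiocyanato (NCS, -1), 1 2,2'-bipyridine (bipy, neutral), 2 cyano (CN, -1). Ligand charge sum = -4.
With V in oxidation state +2, the complex ion is [V...]^2−.
Charge balance with potassium (+1) requires 1 complex ion per 2 potassium.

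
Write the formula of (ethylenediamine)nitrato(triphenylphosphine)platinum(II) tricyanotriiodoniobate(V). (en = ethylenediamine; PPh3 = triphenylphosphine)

[Pt(en)(NO3)(PPh3)][Nb(CN)3I3]

Cation [Pt…]: ligand charges -1, Pt(II) ⇒ ion charge 1+.
Anion [Nb…]: ligand charges -6, Nb(V) ⇒ ion charge 1−.
One 1+ cation balances one 1− anion.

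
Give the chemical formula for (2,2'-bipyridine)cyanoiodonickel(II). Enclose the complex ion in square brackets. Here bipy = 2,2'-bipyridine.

Ligands: 1 iodo (I, -1), 1 cyano (CN, -1), 1 2,2'-bipyridine (bipy, neutral). Ligand charge sum = -2.
With Ni in oxidation state +2, the complex ion is [Ni...].

[Ni(bipy)(CN)I]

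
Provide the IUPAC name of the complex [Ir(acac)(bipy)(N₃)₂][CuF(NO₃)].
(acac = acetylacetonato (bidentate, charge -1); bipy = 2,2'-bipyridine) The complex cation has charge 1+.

Both ions are complex: the cation is named first with the plain metal name, the anion second with the -ate form; each ion's ligands are alphabetised independently.
The complex cation is given as 1+; its ligand charges sum to -3, so Ir = +4.
A 1:1 salt means the anion carries the equal and opposite charge, 1−.
Anion: ligand charges sum to -2; for the ion to be 1−, Cu = +1.

(acetylacetonato)diazido(2,2'-bipyridine)iridium(IV) fluoronitratocuprate(I)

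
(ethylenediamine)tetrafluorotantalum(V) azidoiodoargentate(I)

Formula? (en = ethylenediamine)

[Ta(en)F4][AgI(N3)]

Cation [Ta…]: ligand charges -4, Ta(V) ⇒ ion charge 1+.
Anion [Ag…]: ligand charges -2, Ag(I) ⇒ ion charge 1−.
One 1+ cation balances one 1− anion.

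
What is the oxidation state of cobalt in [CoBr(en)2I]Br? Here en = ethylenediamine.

1 bromide outside the brackets (-1 each) → the complex ion is 1+.
Ligand charges: 2×en neutral; 1×Br = -1; 1×I = -1; sum -2.
Co + (-2) = 1+ ⇒ Co is +3.

+3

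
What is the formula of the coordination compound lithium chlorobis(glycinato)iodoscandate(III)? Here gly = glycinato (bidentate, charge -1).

Ligands: 1 chloro (Cl, -1), 2 glycinato (gly, -1), 1 iodo (I, -1). Ligand charge sum = -4.
Charge balance with lithium (+1) requires 1 complex ion per 1 lithium.

Li[ScCl(gly)2I]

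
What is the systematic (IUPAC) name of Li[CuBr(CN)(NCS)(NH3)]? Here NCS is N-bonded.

The 1 lithium counter-ion carries a total charge of +1, so each complex ion is 1−.
Ligand charges: 1×cyano (-1 each), 1×ammine (neutral), 1×isothiocyanato (-1 each), 1×bromo (-1 each); total -3. So Cu + (-3) = 1−, giving Cu = +2.
Ligands are named alphabetically: ammine before bromo before cyano before isothiocyanato.
The complex ion is anionic, so copper takes the -ate form cuprate(II).

lithium amminebromocyanoisothiocyanatocuprate(II)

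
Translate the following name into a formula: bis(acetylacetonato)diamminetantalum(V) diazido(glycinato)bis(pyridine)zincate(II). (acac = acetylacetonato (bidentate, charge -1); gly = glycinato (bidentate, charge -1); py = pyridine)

Cation [Ta…]: ligand charges -2, Ta(V) ⇒ ion charge 3+.
Anion [Zn…]: ligand charges -3, Zn(II) ⇒ ion charge 1−.
One 3+ cation requires 3 of the 1− anion.

[Ta(acac)2(NH3)2][Zn(gly)(N3)2(py)2]3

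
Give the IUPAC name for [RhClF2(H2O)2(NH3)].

amminediaquachlorodifluororhodium(III)

There is no counter-ion, so the complex is neutral overall.
Ligand charges: 2×aqua (neutral), 1×ammine (neutral), 1×chloro (-1 each), 2×fluoro (-1 each); total -3. So Rh + (-3) = 0, giving Rh = +3.
Ligands are named alphabetically: ammine before aqua before chloro before fluoro.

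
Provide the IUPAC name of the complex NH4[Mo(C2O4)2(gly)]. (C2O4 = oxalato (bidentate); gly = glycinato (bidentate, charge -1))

ammonium (glycinato)dioxalatomolybdate(IV)

The 1 ammonium counter-ion carries a total charge of +1, so each complex ion is 1−.
Ligand charges: 2×oxalato (-2 each), 1×glycinato (-1 each); total -5. So Mo + (-5) = 1−, giving Mo = +4.
The complex ion is anionic, so molybdenum takes the -ate form molybdate(IV).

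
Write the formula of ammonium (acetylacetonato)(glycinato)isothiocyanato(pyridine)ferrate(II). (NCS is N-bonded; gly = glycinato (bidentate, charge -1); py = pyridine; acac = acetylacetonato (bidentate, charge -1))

NH4[Fe(acac)(gly)(NCS)(py)]

Ligands: 1 isothiocyanato (NCS, -1), 1 glycinato (gly, -1), 1 pyridine (py, neutral), 1 acetylacetonato (acac, -1). Ligand charge sum = -3.
With Fe in oxidation state +2, the complex ion is [Fe...]^1−.
Charge balance with ammonium (+1) requires 1 complex ion per 1 ammonium.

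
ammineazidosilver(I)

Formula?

Ligands: 1 ammine (NH3, neutral), 1 azido (N3, -1). Ligand charge sum = -1.
With Ag in oxidation state +1, the complex ion is [Ag...].

[Ag(N3)(NH3)]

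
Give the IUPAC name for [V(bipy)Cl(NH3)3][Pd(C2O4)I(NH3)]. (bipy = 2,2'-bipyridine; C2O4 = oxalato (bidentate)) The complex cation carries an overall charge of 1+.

triammine(2,2'-bipyridine)chlorovanadium(II) ammineiodooxalatopalladate(II)

The complex cation is given as 1+; its ligand charges sum to -1, so V = +2.
A 1:1 salt means the anion carries the equal and opposite charge, 1−.
Anion: ligand charges sum to -3; for the ion to be 1−, Pd = +2.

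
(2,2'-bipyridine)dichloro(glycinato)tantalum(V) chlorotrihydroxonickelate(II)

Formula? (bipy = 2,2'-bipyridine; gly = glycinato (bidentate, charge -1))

[Ta(bipy)Cl2(gly)][NiCl(OH)3]

Cation [Ta…]: ligand charges -3, Ta(V) ⇒ ion charge 2+.
Anion [Ni…]: ligand charges -4, Ni(II) ⇒ ion charge 2−.
One 2+ cation balances one 2− anion.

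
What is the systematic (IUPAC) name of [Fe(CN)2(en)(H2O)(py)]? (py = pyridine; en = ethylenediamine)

aquadicyano(ethylenediamine)(pyridine)iron(II)

There is no counter-ion, so the complex is neutral overall.
Ligand charges: 1×pyridine (neutral), 2×cyano (-1 each), 1×aqua (neutral), 1×ethylenediamine (neutral); total -2. So Fe + (-2) = 0, giving Fe = +2.
Ligands are named alphabetically: aqua before cyano before ethylenediamine before pyridine.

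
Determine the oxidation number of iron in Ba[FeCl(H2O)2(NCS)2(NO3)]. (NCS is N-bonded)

1 barium outside the brackets (+2 each) → the complex ion is 2−.
Ligand charges: 1×NO3 = -1; 2×H2O neutral; 1×Cl = -1; 2×NCS = -2; sum -4.
Fe + (-4) = 2− ⇒ Fe is +2.

+2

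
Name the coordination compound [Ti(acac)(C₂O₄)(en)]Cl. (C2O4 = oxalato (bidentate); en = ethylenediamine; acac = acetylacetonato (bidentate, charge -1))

The 1 chloride counter-ion carries a total charge of -1, so each complex ion is 1+.
Ligand charges: 1×oxalato (-2 each), 1×ethylenediamine (neutral), 1×acetylacetonato (-1 each); total -3. So Ti + (-3) = 1+, giving Ti = +4.
Ligands are named alphabetically: acetylacetonato before ethylenediamine before oxalato.

(acetylacetonato)(ethylenediamine)oxalatotitanium(IV) chloride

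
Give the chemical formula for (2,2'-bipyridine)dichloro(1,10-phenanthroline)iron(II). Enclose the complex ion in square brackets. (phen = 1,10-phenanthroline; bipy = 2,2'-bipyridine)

Ligands: 2 chloro (Cl, -1), 1 1,10-phenanthroline (phen, neutral), 1 2,2'-bipyridine (bipy, neutral). Ligand charge sum = -2.
With Fe in oxidation state +2, the complex ion is [Fe...].

[Fe(bipy)Cl2(phen)]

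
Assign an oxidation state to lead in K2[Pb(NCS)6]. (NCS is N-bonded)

+4

2 potassium outside the brackets (+1 each) → the complex ion is 2−.
Ligand charges: 6×NCS = -6; sum -6.
Pb + (-6) = 2− ⇒ Pb is +4.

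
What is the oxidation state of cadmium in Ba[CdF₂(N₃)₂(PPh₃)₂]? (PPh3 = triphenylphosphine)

+2

1 barium outside the brackets (+2 each) → the complex ion is 2−.
Ligand charges: 2×PPh3 neutral; 2×N3 = -2; 2×F = -2; sum -4.
Cd + (-4) = 2− ⇒ Cd is +2.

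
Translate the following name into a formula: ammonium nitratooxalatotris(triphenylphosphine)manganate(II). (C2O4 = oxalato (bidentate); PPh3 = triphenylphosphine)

Ligands: 1 nitrato (NO3, -1), 1 oxalato (C2O4, -2), 3 triphenylphosphine (PPh3, neutral). Ligand charge sum = -3.
Charge balance with ammonium (+1) requires 1 complex ion per 1 ammonium.

NH4[Mn(C2O4)(NO3)(PPh3)3]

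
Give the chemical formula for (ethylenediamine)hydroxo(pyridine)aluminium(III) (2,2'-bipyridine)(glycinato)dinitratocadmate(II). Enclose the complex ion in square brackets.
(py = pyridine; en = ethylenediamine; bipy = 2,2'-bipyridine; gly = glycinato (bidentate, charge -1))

Cation [Al…]: ligand charges -1, Al(III) ⇒ ion charge 2+.
Anion [Cd…]: ligand charges -3, Cd(II) ⇒ ion charge 1−.
One 2+ cation requires 2 of the 1− anion.

[Al(en)(OH)(py)][Cd(bipy)(gly)(NO3)2]2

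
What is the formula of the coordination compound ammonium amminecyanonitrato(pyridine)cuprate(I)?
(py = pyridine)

NH4[Cu(CN)(NH3)(NO3)(py)]

Ligands: 1 ammine (NH3, neutral), 1 cyano (CN, -1), 1 pyridine (py, neutral), 1 nitrato (NO3, -1). Ligand charge sum = -2.
With Cu in oxidation state +1, the complex ion is [Cu...]^1−.
Charge balance with ammonium (+1) requires 1 complex ion per 1 ammonium.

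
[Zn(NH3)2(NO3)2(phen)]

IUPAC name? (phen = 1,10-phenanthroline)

There is no counter-ion, so the complex is neutral overall.
Ligand charges: 2×nitrato (-1 each), 2×ammine (neutral), 1×1,10-phenanthroline (neutral); total -2. So Zn + (-2) = 0, giving Zn = +2.
Ligands are named alphabetically: ammine before nitrato before phenanthroline.

diamminedinitrato(1,10-phenanthroline)zinc(II)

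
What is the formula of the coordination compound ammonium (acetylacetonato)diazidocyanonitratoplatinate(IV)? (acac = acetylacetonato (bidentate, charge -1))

Ligands: 2 azido (N3, -1), 1 nitrato (NO3, -1), 1 cyano (CN, -1), 1 acetylacetonato (acac, -1). Ligand charge sum = -5.
With Pt in oxidation state +4, the complex ion is [Pt...]^1−.
Charge balance with ammonium (+1) requires 1 complex ion per 1 ammonium.

NH4[Pt(acac)(CN)(N3)2(NO3)]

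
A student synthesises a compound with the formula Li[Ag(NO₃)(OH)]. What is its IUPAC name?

lithium hydroxonitratoargentate(I)

The 1 lithium counter-ion carries a total charge of +1, so each complex ion is 1−.
Ligand charges: 1×nitrato (-1 each), 1×hydroxo (-1 each); total -2. So Ag + (-2) = 1−, giving Ag = +1.
Ligands are named alphabetically: hydroxo before nitrato.
The complex ion is anionic, so silver takes the -ate form argentate(I).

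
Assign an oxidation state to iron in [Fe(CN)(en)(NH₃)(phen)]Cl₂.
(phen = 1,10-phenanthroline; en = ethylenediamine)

+3

2 chloride outside the brackets (-1 each) → the complex ion is 2+.
Ligand charges: 1×NH3 neutral; 1×CN = -1; 1×phen neutral; 1×en neutral; sum -1.
Fe + (-1) = 2+ ⇒ Fe is +3.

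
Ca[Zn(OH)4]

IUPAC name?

The 1 calcium counter-ion carries a total charge of +2, so each complex ion is 2−.
Ligand charges: 4×hydroxo (-1 each); total -4. So Zn + (-4) = 2−, giving Zn = +2.
The complex ion is anionic, so zinc takes the -ate form zincate(II).

calcium tetrahydroxozincate(II)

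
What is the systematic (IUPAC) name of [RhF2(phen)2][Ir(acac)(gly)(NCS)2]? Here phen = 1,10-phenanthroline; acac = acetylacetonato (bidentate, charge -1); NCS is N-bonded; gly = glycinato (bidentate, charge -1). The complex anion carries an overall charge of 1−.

Both ions are complex: the cation is named first with the plain metal name, the anion second with the -ate form; each ion's ligands are alphabetised independently.
The complex anion is given as 1−; its ligand charges sum to -4, so Ir = +3.
A 1:1 salt means the cation carries the equal and opposite charge, 1+.
Cation: ligand charges sum to -2; for the ion to be 1+, Rh = +3.

difluorobis(1,10-phenanthroline)rhodium(III) (acetylacetonato)(glycinato)diisothiocyanatoiridate(III)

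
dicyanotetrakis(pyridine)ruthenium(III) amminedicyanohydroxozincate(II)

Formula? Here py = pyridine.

[Ru(CN)2(py)4][Zn(CN)2(NH3)(OH)]

Cation [Ru…]: ligand charges -2, Ru(III) ⇒ ion charge 1+.
Anion [Zn…]: ligand charges -3, Zn(II) ⇒ ion charge 1−.
One 1+ cation balances one 1− anion.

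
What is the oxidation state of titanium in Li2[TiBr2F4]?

2 lithium outside the brackets (+1 each) → the complex ion is 2−.
Ligand charges: 4×F = -4; 2×Br = -2; sum -6.
Ti + (-6) = 2− ⇒ Ti is +4.

+4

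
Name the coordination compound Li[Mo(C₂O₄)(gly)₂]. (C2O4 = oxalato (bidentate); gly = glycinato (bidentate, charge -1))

The 1 lithium counter-ion carries a total charge of +1, so each complex ion is 1−.
Ligand charges: 1×oxalato (-2 each), 2×glycinato (-1 each); total -4. So Mo + (-4) = 1−, giving Mo = +3.
Ligands are named alphabetically: glycinato before oxalato.
The complex ion is anionic, so molybdenum takes the -ate form molybdate(III).

lithium bis(glycinato)oxalatomolybdate(III)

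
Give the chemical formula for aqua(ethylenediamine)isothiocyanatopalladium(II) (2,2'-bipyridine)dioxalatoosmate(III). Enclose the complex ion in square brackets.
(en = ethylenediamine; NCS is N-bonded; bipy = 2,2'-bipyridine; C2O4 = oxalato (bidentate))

Cation [Pd…]: ligand charges -1, Pd(II) ⇒ ion charge 1+.
Anion [Os…]: ligand charges -4, Os(III) ⇒ ion charge 1−.
One 1+ cation balances one 1− anion.

[Pd(en)(H2O)(NCS)][Os(bipy)(C2O4)2]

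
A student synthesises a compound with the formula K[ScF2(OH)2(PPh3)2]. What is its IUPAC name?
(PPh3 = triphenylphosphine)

potassium difluorodihydroxobis(triphenylphosphine)scandate(III)

The 1 potassium counter-ion carries a total charge of +1, so each complex ion is 1−.
Ligand charges: 2×hydroxo (-1 each), 2×triphenylphosphine (neutral), 2×fluoro (-1 each); total -4. So Sc + (-4) = 1−, giving Sc = +3.
Ligands are named alphabetically: fluoro before hydroxo before triphenylphosphine.
The complex ion is anionic, so scandium takes the -ate form scandate(III).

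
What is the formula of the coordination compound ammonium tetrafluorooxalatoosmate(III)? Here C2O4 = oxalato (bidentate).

Ligands: 1 oxalato (C2O4, -2), 4 fluoro (F, -1). Ligand charge sum = -6.
With Os in oxidation state +3, the complex ion is [Os...]^3−.
Charge balance with ammonium (+1) requires 1 complex ion per 3 ammonium.

(NH4)3[Os(C2O4)F4]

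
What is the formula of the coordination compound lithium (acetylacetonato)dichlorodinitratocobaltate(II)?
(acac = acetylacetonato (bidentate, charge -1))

Ligands: 2 nitrato (NO3, -1), 1 acetylacetonato (acac, -1), 2 chloro (Cl, -1). Ligand charge sum = -5.
With Co in oxidation state +2, the complex ion is [Co...]^3−.
Charge balance with lithium (+1) requires 1 complex ion per 3 lithium.

Li3[Co(acac)Cl2(NO3)2]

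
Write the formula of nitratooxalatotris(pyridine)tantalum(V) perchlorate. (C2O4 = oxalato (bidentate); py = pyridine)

Ligands: 1 nitrato (NO3, -1), 1 oxalato (C2O4, -2), 3 pyridine (py, neutral). Ligand charge sum = -3.
With Ta in oxidation state +5, the complex ion is [Ta...]^2+.
Charge balance with perchlorate (-1) requires 1 complex ion per 2 perchlorate.

[Ta(C2O4)(NO3)(py)3](ClO4)2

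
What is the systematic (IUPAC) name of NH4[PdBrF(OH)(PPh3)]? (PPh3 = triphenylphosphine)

The 1 ammonium counter-ion carries a total charge of +1, so each complex ion is 1−.
Ligand charges: 1×hydroxo (-1 each), 1×triphenylphosphine (neutral), 1×fluoro (-1 each), 1×bromo (-1 each); total -3. So Pd + (-3) = 1−, giving Pd = +2.
The complex ion is anionic, so palladium takes the -ate form palladate(II).

ammonium bromofluorohydroxo(triphenylphosphine)palladate(II)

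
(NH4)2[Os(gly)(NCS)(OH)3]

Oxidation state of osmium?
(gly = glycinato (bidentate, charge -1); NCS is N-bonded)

+3

2 ammonium outside the brackets (+1 each) → the complex ion is 2−.
Ligand charges: 1×gly = -1; 3×OH = -3; 1×NCS = -1; sum -5.
Os + (-5) = 2− ⇒ Os is +3.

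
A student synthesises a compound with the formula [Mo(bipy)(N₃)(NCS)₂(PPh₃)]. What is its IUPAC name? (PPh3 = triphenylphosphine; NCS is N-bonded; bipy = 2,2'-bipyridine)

There is no counter-ion, so the complex is neutral overall.
Ligand charges: 1×triphenylphosphine (neutral), 1×azido (-1 each), 2×isothiocyanato (-1 each), 1×2,2'-bipyridine (neutral); total -3. So Mo + (-3) = 0, giving Mo = +3.
Ligands are named alphabetically: azido before bipyridine before isothiocyanato before triphenylphosphine.

azido(2,2'-bipyridine)diisothiocyanato(triphenylphosphine)molybdenum(III)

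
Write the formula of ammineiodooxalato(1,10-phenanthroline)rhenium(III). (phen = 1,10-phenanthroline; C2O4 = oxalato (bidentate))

Ligands: 1 iodo (I, -1), 1 1,10-phenanthroline (phen, neutral), 1 ammine (NH3, neutral), 1 oxalato (C2O4, -2). Ligand charge sum = -3.
With Re in oxidation state +3, the complex ion is [Re...].

[Re(C2O4)I(NH3)(phen)]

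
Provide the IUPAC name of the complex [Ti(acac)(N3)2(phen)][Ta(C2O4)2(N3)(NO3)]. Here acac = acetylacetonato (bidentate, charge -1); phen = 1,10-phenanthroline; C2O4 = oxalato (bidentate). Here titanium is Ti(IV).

(acetylacetonato)diazido(1,10-phenanthroline)titanium(IV) azidonitratodioxalatotantalate(V)

Both ions are complex: the cation is named first with the plain metal name, the anion second with the -ate form; each ion's ligands are alphabetised independently.
Ti is given as +4; the cation's ligand charges sum to -3, so the complex cation is 1+.
A 1:1 salt means the anion carries the equal and opposite charge, 1−.
Anion: ligand charges sum to -6; for the ion to be 1−, Ta = +5.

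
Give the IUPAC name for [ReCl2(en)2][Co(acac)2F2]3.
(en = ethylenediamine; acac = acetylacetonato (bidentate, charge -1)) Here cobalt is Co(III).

Both ions are complex: the cation is named first with the plain metal name, the anion second with the -ate form; each ion's ligands are alphabetised independently.
Co is given as +3; the anion's ligand charges sum to -4, so the complex anion is 1−.
With 3 anions per cation, the cation must be 3×1 = 3+.
Cation: ligand charges sum to -2; for the ion to be 3+, Re = +5.

dichlorobis(ethylenediamine)rhenium(V) bis(acetylacetonato)difluorocobaltate(III)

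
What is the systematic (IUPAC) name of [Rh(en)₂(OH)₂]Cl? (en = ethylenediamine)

bis(ethylenediamine)dihydroxorhodium(III) chloride

The 1 chloride counter-ion carries a total charge of -1, so each complex ion is 1+.
Ligand charges: 2×ethylenediamine (neutral), 2×hydroxo (-1 each); total -2. So Rh + (-2) = 1+, giving Rh = +3.
Ligands are named alphabetically: ethylenediamine before hydroxo.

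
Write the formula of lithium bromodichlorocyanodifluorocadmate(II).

Li4[CdBrCl2(CN)F2]

Ligands: 1 bromo (Br, -1), 1 cyano (CN, -1), 2 chloro (Cl, -1), 2 fluoro (F, -1). Ligand charge sum = -6.
With Cd in oxidation state +2, the complex ion is [Cd...]^4−.
Charge balance with lithium (+1) requires 1 complex ion per 4 lithium.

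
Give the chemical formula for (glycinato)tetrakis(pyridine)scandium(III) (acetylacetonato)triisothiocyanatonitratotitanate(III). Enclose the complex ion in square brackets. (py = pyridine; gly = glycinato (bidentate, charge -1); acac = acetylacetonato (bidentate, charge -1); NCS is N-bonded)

Cation [Sc…]: ligand charges -1, Sc(III) ⇒ ion charge 2+.
Anion [Ti…]: ligand charges -5, Ti(III) ⇒ ion charge 2−.

[Sc(gly)(py)4][Ti(acac)(NCS)3(NO3)]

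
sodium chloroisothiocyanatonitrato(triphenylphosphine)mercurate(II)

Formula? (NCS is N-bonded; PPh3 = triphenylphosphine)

Na[HgCl(NCS)(NO3)(PPh3)]

Ligands: 1 chloro (Cl, -1), 1 isothiocyanato (NCS, -1), 1 nitrato (NO3, -1), 1 triphenylphosphine (PPh3, neutral). Ligand charge sum = -3.
Charge balance with sodium (+1) requires 1 complex ion per 1 sodium.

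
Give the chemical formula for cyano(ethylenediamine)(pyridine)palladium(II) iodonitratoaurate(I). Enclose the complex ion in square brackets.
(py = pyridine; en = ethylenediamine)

Cation [Pd…]: ligand charges -1, Pd(II) ⇒ ion charge 1+.
Anion [Au…]: ligand charges -2, Au(I) ⇒ ion charge 1−.

[Pd(CN)(en)(py)][AuI(NO3)]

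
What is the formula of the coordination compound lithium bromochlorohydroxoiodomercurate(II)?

Li2[HgBrClI(OH)]

Ligands: 1 bromo (Br, -1), 1 iodo (I, -1), 1 chloro (Cl, -1), 1 hydroxo (OH, -1). Ligand charge sum = -4.
With Hg in oxidation state +2, the complex ion is [Hg...]^2−.
Charge balance with lithium (+1) requires 1 complex ion per 2 lithium.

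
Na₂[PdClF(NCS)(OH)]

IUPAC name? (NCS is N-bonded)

sodium chlorofluorohydroxoisothiocyanatopalladate(II)

The 2 sodium counter-ions carry a total charge of +2, so each complex ion is 2−.
Ligand charges: 1×isothiocyanato (-1 each), 1×fluoro (-1 each), 1×chloro (-1 each), 1×hydroxo (-1 each); total -4. So Pd + (-4) = 2−, giving Pd = +2.
The complex ion is anionic, so palladium takes the -ate form palladate(II).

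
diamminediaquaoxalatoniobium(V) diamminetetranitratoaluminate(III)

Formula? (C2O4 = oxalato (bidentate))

[Nb(C2O4)(H2O)2(NH3)2][Al(NH3)2(NO3)4]3

Cation [Nb…]: ligand charges -2, Nb(V) ⇒ ion charge 3+.
Anion [Al…]: ligand charges -4, Al(III) ⇒ ion charge 1−.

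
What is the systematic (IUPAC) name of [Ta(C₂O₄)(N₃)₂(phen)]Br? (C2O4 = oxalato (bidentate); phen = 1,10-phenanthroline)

diazidooxalato(1,10-phenanthroline)tantalum(V) bromide

The 1 bromide counter-ion carries a total charge of -1, so each complex ion is 1+.
Ligand charges: 1×oxalato (-2 each), 1×1,10-phenanthroline (neutral), 2×azido (-1 each); total -4. So Ta + (-4) = 1+, giving Ta = +5.
Ligands are named alphabetically: azido before oxalato before phenanthroline.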